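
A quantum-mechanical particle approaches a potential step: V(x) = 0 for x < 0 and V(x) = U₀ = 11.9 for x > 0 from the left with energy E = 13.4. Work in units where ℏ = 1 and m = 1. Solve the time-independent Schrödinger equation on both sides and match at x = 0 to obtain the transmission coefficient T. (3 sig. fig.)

The wavenumbers are k₁ = √(2mE)/ℏ = 5.177 on the left and k₂ = √(2m(E − U₀))/ℏ = 1.732 on the right.
Continuity of ψ and ψ′ at the step yields the reflection amplitude r = (k₁ − k₂)/(k₁ + k₂) = 0.4986; thus R = |r|² = 0.2486, T = 0.7514.

T = 0.751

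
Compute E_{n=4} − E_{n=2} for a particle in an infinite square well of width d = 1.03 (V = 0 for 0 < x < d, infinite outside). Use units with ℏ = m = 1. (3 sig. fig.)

E_n = n²π²ℏ²/(2md²), so ΔE = (4² − 2²) π²ℏ²/(2md²).
ΔE = 12 × π² / (2 × 1 × 1.03²) = 55.82.

ΔE = 55.8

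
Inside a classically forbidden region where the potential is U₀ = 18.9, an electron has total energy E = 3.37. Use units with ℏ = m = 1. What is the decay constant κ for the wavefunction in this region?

Since E < U₀ the TISE in this region is ψ'' = κ²ψ with κ = √(2m(U₀ − E))/ℏ.
κ = √(2 × 1 × 15.53) = 5.573.

κ = 5.57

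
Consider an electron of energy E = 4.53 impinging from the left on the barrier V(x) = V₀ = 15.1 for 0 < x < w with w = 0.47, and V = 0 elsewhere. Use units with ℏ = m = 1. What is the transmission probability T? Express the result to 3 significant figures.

E < V₀: inside the barrier ψ ∝ e^{±κx} with κ = √(2m(V₀ − E))/ℏ = 4.598.
κw = 2.161, sinh(κw) = 4.282.
The exact tunnelling result is T⁻¹ = 1 + V₀² sinh²(κw) / [4E(V₀ − E)] = 22.83, so T = 0.0438.

T = 0.0438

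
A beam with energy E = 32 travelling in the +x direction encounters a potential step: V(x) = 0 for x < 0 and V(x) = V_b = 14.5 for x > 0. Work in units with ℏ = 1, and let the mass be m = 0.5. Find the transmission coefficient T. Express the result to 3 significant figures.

T = 0.978

On each side the TISE gives plane waves with k = √(2m(E − V))/ℏ: k₁ = √(2·½·32) = 5.657, k₂ = √(2·½·17.5) = 4.183.
Continuity of ψ and ψ′ at the step yields the reflection amplitude r = (k₁ − k₂)/(k₁ + k₂) = 0.1497; thus R = |r|² = 0.02242, T = 0.9776.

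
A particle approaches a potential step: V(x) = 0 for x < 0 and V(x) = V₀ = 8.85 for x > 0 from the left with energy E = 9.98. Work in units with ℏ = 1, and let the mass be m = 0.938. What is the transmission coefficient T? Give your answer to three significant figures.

T = 0.754

On each side the TISE gives plane waves with k = √(2m(E − V))/ℏ: k₁ = √(2·0.938·9.98) = 4.327, k₂ = √(2·0.938·1.13) = 1.456.
Matching ψ and ψ′ at x = 0 gives r = (k₁ − k₂)/(k₁ + k₂), so R = r² = 0.2465 and T = 1 − R = 0.7535.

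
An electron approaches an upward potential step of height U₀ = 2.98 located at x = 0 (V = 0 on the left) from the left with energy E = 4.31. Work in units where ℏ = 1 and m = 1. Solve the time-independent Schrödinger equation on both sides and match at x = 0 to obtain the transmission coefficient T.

On each side the TISE gives plane waves with k = √(2m(E − V))/ℏ: k₁ = √(2·1·4.31) = 2.936, k₂ = √(2·1·1.33) = 1.631.
Matching ψ and ψ′ at x = 0 gives r = (k₁ − k₂)/(k₁ + k₂), so R = r² = 0.08166 and T = 1 − R = 0.9183.

T = 0.918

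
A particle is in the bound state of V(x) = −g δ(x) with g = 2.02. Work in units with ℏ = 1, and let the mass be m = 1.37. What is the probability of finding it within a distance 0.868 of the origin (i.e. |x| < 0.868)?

P = 0.992

The normalised bound state is ψ = √κ e^{−κ|x|} with κ = mg/ℏ² = 2.767.
P(|x| < d) = ∫_{−d}^{d} κ e^{−2κ|x|} dx = 1 − e^{−2κd} = 1 − e^{−4.804} = 0.9918.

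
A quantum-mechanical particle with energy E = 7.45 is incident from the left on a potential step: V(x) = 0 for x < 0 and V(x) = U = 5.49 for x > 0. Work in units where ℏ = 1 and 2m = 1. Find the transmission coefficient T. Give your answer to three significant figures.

On each side the TISE gives plane waves with k = √(2m(E − V))/ℏ: k₁ = √(2·½·7.45) = 2.729, k₂ = √(2·½·1.96) = 1.400.
Matching ψ and ψ′ at x = 0 gives r = (k₁ − k₂)/(k₁ + k₂), so R = r² = 0.1036 and T = 1 − R = 0.8964.

T = 0.896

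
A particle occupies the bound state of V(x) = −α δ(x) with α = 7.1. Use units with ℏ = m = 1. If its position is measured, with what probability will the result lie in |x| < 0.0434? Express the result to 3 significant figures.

P = 0.460

The normalised bound state is ψ = √κ e^{−κ|x|} with κ = mα/ℏ² = 7.100.
P(|x| < d) = ∫_{−d}^{d} κ e^{−2κ|x|} dx = 1 − e^{−2κd} = 1 − e^{−0.6163} = 0.4601.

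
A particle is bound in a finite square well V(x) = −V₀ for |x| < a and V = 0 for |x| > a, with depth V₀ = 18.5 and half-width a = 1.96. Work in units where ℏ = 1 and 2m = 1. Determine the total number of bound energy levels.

N = 6

Define the well-strength parameter z₀ = (a/ℏ)√(2mV₀) = 1.96 × √(2·0.5·18.5) = 8.430.
A new bound state (alternating even/odd) appears each time z₀ passes a multiple of π/2, so N = ⌊2z₀/π⌋ + 1 = ⌊5.367⌋ + 1 = 6.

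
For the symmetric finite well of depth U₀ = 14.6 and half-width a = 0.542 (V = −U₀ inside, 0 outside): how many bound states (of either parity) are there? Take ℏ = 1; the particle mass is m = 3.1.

Define the well-strength parameter z₀ = (a/ℏ)√(2mU₀) = 0.542 × √(2·3.1·14.6) = 5.157.
A new bound state (alternating even/odd) appears each time z₀ passes a multiple of π/2, so N = ⌊2z₀/π⌋ + 1 = ⌊3.283⌋ + 1 = 4.

N = 4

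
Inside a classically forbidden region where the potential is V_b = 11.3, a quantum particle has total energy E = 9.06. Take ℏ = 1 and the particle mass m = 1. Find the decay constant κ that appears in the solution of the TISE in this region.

Since E < V_b the TISE in this region is ψ'' = κ²ψ with κ = √(2m(V_b − E))/ℏ.
κ = √(2 × 1 × 2.24) = 2.117.

κ = 2.12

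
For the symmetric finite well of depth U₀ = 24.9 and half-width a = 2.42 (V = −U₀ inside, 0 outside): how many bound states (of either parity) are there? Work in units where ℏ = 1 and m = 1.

The dimensionless depth is z₀ = a√(2mU₀)/ℏ = 2.42 × √(49.80) = 17.08.
A new bound state (alternating even/odd) appears each time z₀ passes a multiple of π/2, so N = ⌊2z₀/π⌋ + 1 = ⌊10.87⌋ + 1 = 11.

N = 11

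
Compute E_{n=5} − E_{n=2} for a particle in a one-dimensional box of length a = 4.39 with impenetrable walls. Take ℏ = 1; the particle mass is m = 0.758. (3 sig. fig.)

ΔE = 7.09

E_n = n²π²ℏ²/(2ma²), so ΔE = (5² − 2²) π²ℏ²/(2ma²).
ΔE = 21 × π² / (2 × 0.758 × 4.39²) = 7.094.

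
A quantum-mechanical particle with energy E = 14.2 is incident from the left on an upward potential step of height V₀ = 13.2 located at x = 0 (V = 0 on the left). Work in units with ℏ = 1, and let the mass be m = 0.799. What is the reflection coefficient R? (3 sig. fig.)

R = 0.337

The wavenumbers are k₁ = √(2mE)/ℏ = 4.764 on the left and k₂ = √(2m(E − V₀))/ℏ = 1.264 on the right.
Matching ψ and ψ′ at x = 0 gives r = (k₁ − k₂)/(k₁ + k₂), so R = r² = 0.3371 and T = 1 − R = 0.6629.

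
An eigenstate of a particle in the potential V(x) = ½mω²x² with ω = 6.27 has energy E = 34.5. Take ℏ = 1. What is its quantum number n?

E_n = ℏω(n + ½) ⇒ n = E/(ℏω) − ½ = 34.5/6.27 − 0.5 = 5.002 → n = 5.

n = 5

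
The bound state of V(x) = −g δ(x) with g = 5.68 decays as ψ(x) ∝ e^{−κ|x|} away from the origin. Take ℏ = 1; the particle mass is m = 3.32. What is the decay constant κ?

κ = 18.9

Integrate −(ℏ²/2m)ψ'' − gδ(x)ψ = Eψ from −ε to +ε: the ψ'' term gives ψ'(0⁺) − ψ'(0⁻) and the δ term gives −(2mg/ℏ²)ψ(0).
With ψ ∝ e^{−κ|x|} this yields −2κ = −2mg/ℏ², so κ = mg/ℏ² = 18.86.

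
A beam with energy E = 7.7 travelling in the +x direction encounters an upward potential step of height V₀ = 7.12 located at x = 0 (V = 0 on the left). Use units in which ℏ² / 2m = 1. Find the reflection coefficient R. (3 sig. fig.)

The wavenumbers are k₁ = √(2mE)/ℏ = 2.775 on the left and k₂ = √(2m(E − V₀))/ℏ = 0.7616 on the right.
Matching ψ and ψ′ at x = 0 gives r = (k₁ − k₂)/(k₁ + k₂), so R = r² = 0.3241 and T = 1 − R = 0.6759.

R = 0.324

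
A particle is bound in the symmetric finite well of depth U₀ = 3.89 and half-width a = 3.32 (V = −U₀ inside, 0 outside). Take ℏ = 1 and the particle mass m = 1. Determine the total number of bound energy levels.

N = 6

The dimensionless depth is z₀ = a√(2mU₀)/ℏ = 3.32 × √(7.780) = 9.260.
A new bound state (alternating even/odd) appears each time z₀ passes a multiple of π/2, so N = ⌊2z₀/π⌋ + 1 = ⌊5.895⌋ + 1 = 6.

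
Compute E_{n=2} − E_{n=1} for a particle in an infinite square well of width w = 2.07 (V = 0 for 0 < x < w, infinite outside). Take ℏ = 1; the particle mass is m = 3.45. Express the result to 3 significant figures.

E_n = n²π²ℏ²/(2mw²), so ΔE = (2² − 1²) π²ℏ²/(2mw²).
ΔE = 3 × π² / (2 × 3.45 × 2.07²) = 1.001.

ΔE = 1.00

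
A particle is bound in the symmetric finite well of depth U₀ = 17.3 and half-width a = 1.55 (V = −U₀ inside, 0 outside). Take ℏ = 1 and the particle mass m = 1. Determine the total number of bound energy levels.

The dimensionless depth is z₀ = a√(2mU₀)/ℏ = 1.55 × √(34.60) = 9.117.
The even/odd transcendental equations gain one root per π/2 in z₀, giving N = 1 + ⌊2z₀/π⌋ = 1 + ⌊5.804⌋ = 6.

N = 6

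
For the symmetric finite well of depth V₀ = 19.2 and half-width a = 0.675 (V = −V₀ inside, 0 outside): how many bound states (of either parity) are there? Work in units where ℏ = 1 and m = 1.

N = 3

The dimensionless depth is z₀ = a√(2mV₀)/ℏ = 0.675 × √(38.40) = 4.183.
A new bound state (alternating even/odd) appears each time z₀ passes a multiple of π/2, so N = ⌊2z₀/π⌋ + 1 = ⌊2.663⌋ + 1 = 3.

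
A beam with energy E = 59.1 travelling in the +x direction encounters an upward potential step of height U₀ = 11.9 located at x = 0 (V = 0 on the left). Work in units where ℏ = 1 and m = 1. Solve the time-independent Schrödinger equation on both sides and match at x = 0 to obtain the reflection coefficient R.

On each side the TISE gives plane waves with k = √(2m(E − V))/ℏ: k₁ = √(2·1·59.1) = 10.87, k₂ = √(2·1·47.2) = 9.716.
Matching ψ and ψ′ at x = 0 gives r = (k₁ − k₂)/(k₁ + k₂), so R = r² = 0.003153 and T = 1 − R = 0.9968.

R = 0.00315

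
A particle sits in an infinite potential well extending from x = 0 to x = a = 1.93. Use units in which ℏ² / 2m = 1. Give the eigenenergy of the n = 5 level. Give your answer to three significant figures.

E = 66.2

The infinite-well eigenfunctions ψ_n = √(2/a) sin(nπx/a) vanish at both walls, giving E_n = n²π²ℏ²/(2ma²).
E_5 = 5² × π² / (2 × 0.5 × 1.93²) = 66.24.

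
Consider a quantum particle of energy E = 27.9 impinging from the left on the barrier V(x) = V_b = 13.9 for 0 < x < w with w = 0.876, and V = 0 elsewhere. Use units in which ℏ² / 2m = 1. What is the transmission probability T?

T = 0.998

E > V_b: inside the barrier k₂ = √(2m(E − V_b))/ℏ = 3.742, k₂w = 3.278.
Matching at both interfaces gives T⁻¹ = 1 + V_b² sin²(k₂w) / [4E(E − V_b)] = 1.002, hence T = 0.998.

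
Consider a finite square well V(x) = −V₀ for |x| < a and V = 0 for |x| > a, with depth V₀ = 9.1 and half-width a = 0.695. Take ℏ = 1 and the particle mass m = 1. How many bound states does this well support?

The dimensionless depth is z₀ = a√(2mV₀)/ℏ = 0.695 × √(18.20) = 2.965.
A new bound state (alternating even/odd) appears each time z₀ passes a multiple of π/2, so N = ⌊2z₀/π⌋ + 1 = ⌊1.888⌋ + 1 = 2.

N = 2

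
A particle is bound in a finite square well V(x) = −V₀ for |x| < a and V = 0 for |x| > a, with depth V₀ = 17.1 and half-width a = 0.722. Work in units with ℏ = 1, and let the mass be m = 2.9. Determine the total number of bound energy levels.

N = 5

Define the well-strength parameter z₀ = (a/ℏ)√(2mV₀) = 0.722 × √(2·2.9·17.1) = 7.190.
The even/odd transcendental equations gain one root per π/2 in z₀, giving N = 1 + ⌊2z₀/π⌋ = 1 + ⌊4.578⌋ = 5.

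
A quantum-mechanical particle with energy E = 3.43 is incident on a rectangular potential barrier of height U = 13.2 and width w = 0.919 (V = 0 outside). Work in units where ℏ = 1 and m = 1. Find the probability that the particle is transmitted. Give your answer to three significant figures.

E < U: inside the barrier ψ ∝ e^{±κx} with κ = √(2m(U − E))/ℏ = 4.420.
κw = 4.062, sinh(κw) = 29.05.
The exact tunnelling result is T⁻¹ = 1 + U² sinh²(κw) / [4E(U − E)] = 1098, so T = 0.000911.

T = 0.000911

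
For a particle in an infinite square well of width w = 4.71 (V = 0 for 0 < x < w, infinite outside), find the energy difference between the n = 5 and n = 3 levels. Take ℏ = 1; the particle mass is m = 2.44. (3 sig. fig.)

E_n = n²π²ℏ²/(2mw²), so ΔE = (5² − 3²) π²ℏ²/(2mw²).
ΔE = 16 × π² / (2 × 2.44 × 4.71²) = 1.459.

ΔE = 1.46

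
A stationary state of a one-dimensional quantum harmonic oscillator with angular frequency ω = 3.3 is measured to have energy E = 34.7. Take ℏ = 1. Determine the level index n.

E_n = ℏω(n + ½) ⇒ n = E/(ℏω) − ½ = 34.7/3.3 − 0.5 = 10.015 → n = 10.

n = 10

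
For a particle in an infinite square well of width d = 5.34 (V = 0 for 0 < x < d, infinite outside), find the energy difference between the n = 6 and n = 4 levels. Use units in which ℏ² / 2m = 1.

ΔE = 6.92

E_n = n²π²ℏ²/(2md²), so ΔE = (6² − 4²) π²ℏ²/(2md²).
ΔE = 20 × π² / (2 × 0.5 × 5.34²) = 6.922.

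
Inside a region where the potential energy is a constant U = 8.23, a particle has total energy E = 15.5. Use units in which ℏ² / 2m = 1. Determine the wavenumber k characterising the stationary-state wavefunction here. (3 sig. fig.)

k = 2.70

With E > U the solution is oscillatory, ψ ∝ e^{±ikx} with k = √(2m(E − U))/ℏ.
k = √(2 × 0.5 × 7.27) = 2.696.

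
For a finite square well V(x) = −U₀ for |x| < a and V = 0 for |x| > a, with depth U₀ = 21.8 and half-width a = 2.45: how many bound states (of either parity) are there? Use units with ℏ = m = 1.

Define the well-strength parameter z₀ = (a/ℏ)√(2mU₀) = 2.45 × √(2·1·21.8) = 16.18.
The even/odd transcendental equations gain one root per π/2 in z₀, giving N = 1 + ⌊2z₀/π⌋ = 1 + ⌊10.30⌋ = 11.

N = 11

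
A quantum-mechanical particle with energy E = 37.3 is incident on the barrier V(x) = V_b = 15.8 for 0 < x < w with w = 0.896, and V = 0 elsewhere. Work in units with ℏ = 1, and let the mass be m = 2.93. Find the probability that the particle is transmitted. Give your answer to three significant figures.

T = 0.974

E > V_b: inside the barrier k₂ = √(2m(E − V_b))/ℏ = 11.22, k₂w = 10.06.
T = [1 + V_b² sin²(k₂w) / (4E(E − V_b))]⁻¹ = 1/1.027 = 0.974.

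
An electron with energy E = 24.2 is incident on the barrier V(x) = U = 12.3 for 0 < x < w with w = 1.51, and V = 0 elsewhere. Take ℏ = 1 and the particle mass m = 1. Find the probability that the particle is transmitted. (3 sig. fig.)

T = 0.907

E > U: inside the barrier k₂ = √(2m(E − U))/ℏ = 4.879, k₂w = 7.367.
T = [1 + U² sin²(k₂w) / (4E(E − U))]⁻¹ = 1/1.103 = 0.907.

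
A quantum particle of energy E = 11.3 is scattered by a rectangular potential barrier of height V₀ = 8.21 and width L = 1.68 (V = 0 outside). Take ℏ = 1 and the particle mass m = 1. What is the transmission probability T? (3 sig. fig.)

E > V₀: inside the barrier k₂ = √(2m(E − V₀))/ℏ = 2.486, k₂L = 4.176.
Matching at both interfaces gives T⁻¹ = 1 + V₀² sin²(k₂L) / [4E(E − V₀)] = 1.357, hence T = 0.737.

T = 0.737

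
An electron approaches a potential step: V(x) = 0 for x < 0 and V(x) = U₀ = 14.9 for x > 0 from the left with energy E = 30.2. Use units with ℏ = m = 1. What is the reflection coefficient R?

R = 0.0284

On each side the TISE gives plane waves with k = √(2m(E − V))/ℏ: k₁ = √(2·1·30.2) = 7.772, k₂ = √(2·1·15.3) = 5.532.
Matching ψ and ψ′ at x = 0 gives r = (k₁ − k₂)/(k₁ + k₂), so R = r² = 0.02835 and T = 1 − R = 0.9716.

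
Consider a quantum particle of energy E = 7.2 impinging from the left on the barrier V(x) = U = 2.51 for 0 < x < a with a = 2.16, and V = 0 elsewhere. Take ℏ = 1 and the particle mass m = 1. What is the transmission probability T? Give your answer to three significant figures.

T = 0.995

E > U: inside the barrier k₂ = √(2m(E − U))/ℏ = 3.063, k₂a = 6.615.
T = [1 + U² sin²(k₂a) / (4E(E − U))]⁻¹ = 1/1.005 = 0.995.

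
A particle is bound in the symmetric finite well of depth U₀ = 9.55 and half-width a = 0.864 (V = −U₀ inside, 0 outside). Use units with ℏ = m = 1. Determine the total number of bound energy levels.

Define the well-strength parameter z₀ = (a/ℏ)√(2mU₀) = 0.864 × √(2·1·9.55) = 3.776.
A new bound state (alternating even/odd) appears each time z₀ passes a multiple of π/2, so N = ⌊2z₀/π⌋ + 1 = ⌊2.404⌋ + 1 = 3.

N = 3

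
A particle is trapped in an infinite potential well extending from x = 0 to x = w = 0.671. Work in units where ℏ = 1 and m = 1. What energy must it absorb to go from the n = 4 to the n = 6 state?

ΔE = 219

E_n = n²π²ℏ²/(2mw²), so ΔE = (6² − 4²) π²ℏ²/(2mw²).
ΔE = 20 × π² / (2 × 1 × 0.671²) = 219.2.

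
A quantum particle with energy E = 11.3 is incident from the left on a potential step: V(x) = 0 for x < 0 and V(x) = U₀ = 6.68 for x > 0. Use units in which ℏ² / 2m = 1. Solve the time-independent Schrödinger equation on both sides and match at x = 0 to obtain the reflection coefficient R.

R = 0.0484

The wavenumbers are k₁ = √(2mE)/ℏ = 3.362 on the left and k₂ = √(2m(E − U₀))/ℏ = 2.149 on the right.
Matching ψ and ψ′ at x = 0 gives r = (k₁ − k₂)/(k₁ + k₂), so R = r² = 0.04838 and T = 1 − R = 0.9516.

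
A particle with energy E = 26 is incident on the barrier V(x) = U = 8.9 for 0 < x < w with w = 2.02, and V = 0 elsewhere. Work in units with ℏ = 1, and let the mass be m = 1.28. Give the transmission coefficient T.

T = 0.978

Above the barrier the interior wavenumber is k₂ = √(2m(E − U))/ℏ = 6.616, giving phase k₂w = 13.37.
Matching at both interfaces gives T⁻¹ = 1 + U² sin²(k₂w) / [4E(E − U)] = 1.023, hence T = 0.978.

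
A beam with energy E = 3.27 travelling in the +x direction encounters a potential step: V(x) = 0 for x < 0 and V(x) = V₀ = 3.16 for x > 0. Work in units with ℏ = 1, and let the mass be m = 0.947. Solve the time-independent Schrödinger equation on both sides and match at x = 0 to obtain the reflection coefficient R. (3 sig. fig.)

On each side the TISE gives plane waves with k = √(2m(E − V))/ℏ: k₁ = √(2·0.947·3.27) = 2.489, k₂ = √(2·0.947·0.11) = 0.4564.
Continuity of ψ and ψ′ at the step yields the reflection amplitude r = (k₁ − k₂)/(k₁ + k₂) = 0.6900; thus R = |r|² = 0.4761, T = 0.5239.

R = 0.476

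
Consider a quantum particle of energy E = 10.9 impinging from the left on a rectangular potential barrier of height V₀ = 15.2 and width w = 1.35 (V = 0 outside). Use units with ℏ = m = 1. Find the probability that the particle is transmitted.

T = 0.00118

Since E < V₀ the interior solution is evanescent with decay constant κ = √(2m(V₀ − E))/ℏ = 2.933.
κw = 3.959, sinh(κw) = 26.19.
Matching ψ, ψ′ at both faces gives T = [1 + V₀² sinh²(κw) / (4E(V₀ − E))]⁻¹ = 1/846.4 = 0.00118.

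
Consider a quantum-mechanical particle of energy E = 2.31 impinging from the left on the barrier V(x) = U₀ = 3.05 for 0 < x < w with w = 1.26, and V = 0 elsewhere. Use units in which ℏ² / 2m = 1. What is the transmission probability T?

T = 0.300

Since E < U₀ the interior solution is evanescent with decay constant κ = √(2m(U₀ − E))/ℏ = 0.8602.
κw = 1.084, sinh(κw) = 1.309.
Matching ψ, ψ′ at both faces gives T = [1 + U₀² sinh²(κw) / (4E(U₀ − E))]⁻¹ = 1/3.331 = 0.300.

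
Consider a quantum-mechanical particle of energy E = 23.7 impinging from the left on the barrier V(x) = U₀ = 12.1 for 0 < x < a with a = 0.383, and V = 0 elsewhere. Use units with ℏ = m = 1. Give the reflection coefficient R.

Above the barrier the interior wavenumber is k₂ = √(2m(E − U₀))/ℏ = 4.817, giving phase k₂a = 1.845.
T = [1 + U₀² sin²(k₂a) / (4E(E − U₀))]⁻¹ = 1/1.123 = 0.890.
R = 1 − T = 0.110.

R = 0.110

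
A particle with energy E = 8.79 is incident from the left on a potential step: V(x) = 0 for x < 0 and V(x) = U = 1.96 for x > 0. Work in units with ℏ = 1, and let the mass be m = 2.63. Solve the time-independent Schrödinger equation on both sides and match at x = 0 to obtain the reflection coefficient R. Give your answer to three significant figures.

R = 0.00397

On each side the TISE gives plane waves with k = √(2m(E − V))/ℏ: k₁ = √(2·2.63·8.79) = 6.800, k₂ = √(2·2.63·6.83) = 5.994.
Matching ψ and ψ′ at x = 0 gives r = (k₁ − k₂)/(k₁ + k₂), so R = r² = 0.003968 and T = 1 − R = 0.9960.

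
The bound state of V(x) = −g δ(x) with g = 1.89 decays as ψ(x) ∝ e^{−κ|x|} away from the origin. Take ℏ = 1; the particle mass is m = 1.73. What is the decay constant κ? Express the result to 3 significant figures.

Integrating the TISE across x = 0 gives the cusp condition ψ'(0⁺) − ψ'(0⁻) = −(2mg/ℏ²)ψ(0).
With ψ ∝ e^{−κ|x|} this yields −2κ = −2mg/ℏ², so κ = mg/ℏ² = 3.270.

κ = 3.27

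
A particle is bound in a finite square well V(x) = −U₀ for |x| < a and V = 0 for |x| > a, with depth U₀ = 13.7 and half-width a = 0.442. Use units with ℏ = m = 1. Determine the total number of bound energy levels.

N = 2

Define the well-strength parameter z₀ = (a/ℏ)√(2mU₀) = 0.442 × √(2·1·13.7) = 2.314.
The even/odd transcendental equations gain one root per π/2 in z₀, giving N = 1 + ⌊2z₀/π⌋ = 1 + ⌊1.473⌋ = 2.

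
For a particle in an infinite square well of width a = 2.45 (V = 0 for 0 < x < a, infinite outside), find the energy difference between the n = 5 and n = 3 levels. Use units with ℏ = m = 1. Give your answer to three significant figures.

ΔE = 13.2

E_n = n²π²ℏ²/(2ma²), so ΔE = (5² − 3²) π²ℏ²/(2ma²).
ΔE = 16 × π² / (2 × 1 × 2.45²) = 13.15.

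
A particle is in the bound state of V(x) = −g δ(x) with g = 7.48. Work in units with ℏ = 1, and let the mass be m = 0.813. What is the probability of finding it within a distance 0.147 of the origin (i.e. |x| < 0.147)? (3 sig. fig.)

P = 0.833

The normalised bound state is ψ = √κ e^{−κ|x|} with κ = mg/ℏ² = 6.081.
P(|x| < d) = ∫_{−d}^{d} κ e^{−2κ|x|} dx = 1 − e^{−2κd} = 1 − e^{−1.788} = 0.8327.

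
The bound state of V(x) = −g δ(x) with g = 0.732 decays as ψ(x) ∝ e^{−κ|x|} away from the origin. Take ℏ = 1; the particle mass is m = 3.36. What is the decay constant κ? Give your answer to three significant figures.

Integrate −(ℏ²/2m)ψ'' − gδ(x)ψ = Eψ from −ε to +ε: the ψ'' term gives ψ'(0⁺) − ψ'(0⁻) and the δ term gives −(2mg/ℏ²)ψ(0).
With ψ ∝ e^{−κ|x|} this yields −2κ = −2mg/ℏ², so κ = mg/ℏ² = 2.460.

κ = 2.46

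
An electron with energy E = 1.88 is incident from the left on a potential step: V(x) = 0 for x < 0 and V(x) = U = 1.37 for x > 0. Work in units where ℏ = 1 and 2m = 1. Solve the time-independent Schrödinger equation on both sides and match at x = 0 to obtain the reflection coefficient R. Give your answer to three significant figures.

On each side the TISE gives plane waves with k = √(2m(E − V))/ℏ: k₁ = √(2·½·1.88) = 1.371, k₂ = √(2·½·0.51) = 0.7141.
Matching ψ and ψ′ at x = 0 gives r = (k₁ − k₂)/(k₁ + k₂), so R = r² = 0.09926 and T = 1 − R = 0.9007.

R = 0.0993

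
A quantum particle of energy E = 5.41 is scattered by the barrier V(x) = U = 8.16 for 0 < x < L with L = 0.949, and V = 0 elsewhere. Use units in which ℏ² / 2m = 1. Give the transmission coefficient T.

E < U: inside the barrier ψ ∝ e^{±κx} with κ = √(2m(U − E))/ℏ = 1.658.
κL = 1.574, sinh(κL) = 2.309.
Matching ψ, ψ′ at both faces gives T = [1 + U² sinh²(κL) / (4E(U − E))]⁻¹ = 1/6.964 = 0.144.

T = 0.144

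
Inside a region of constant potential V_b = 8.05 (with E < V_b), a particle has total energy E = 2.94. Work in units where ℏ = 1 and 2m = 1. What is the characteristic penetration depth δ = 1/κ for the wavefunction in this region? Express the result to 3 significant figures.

δ = 0.442

Since E < V_b the TISE in this region is ψ'' = κ²ψ with κ = √(2m(V_b − E))/ℏ.
κ = √(2 × 0.5 × 5.11) = 2.261. The penetration depth is δ = 1/κ = 0.442.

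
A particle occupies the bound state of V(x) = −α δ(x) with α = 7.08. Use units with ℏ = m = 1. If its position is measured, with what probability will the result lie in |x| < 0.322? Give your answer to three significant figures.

P = 0.990

The normalised bound state is ψ = √κ e^{−κ|x|} with κ = mα/ℏ² = 7.080.
P(|x| < d) = ∫_{−d}^{d} κ e^{−2κ|x|} dx = 1 − e^{−2κd} = 1 − e^{−4.560} = 0.9895.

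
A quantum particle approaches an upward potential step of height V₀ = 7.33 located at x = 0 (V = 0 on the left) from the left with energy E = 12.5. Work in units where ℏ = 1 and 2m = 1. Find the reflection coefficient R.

On each side the TISE gives plane waves with k = √(2m(E − V))/ℏ: k₁ = √(2·½·12.5) = 3.536, k₂ = √(2·½·5.17) = 2.274.
Matching ψ and ψ′ at x = 0 gives r = (k₁ − k₂)/(k₁ + k₂), so R = r² = 0.04718 and T = 1 − R = 0.9528.

R = 0.0472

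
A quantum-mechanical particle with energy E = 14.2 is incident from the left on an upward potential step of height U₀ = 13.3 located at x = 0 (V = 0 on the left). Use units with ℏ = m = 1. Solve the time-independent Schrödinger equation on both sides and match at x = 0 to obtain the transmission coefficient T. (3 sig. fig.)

T = 0.643

The wavenumbers are k₁ = √(2mE)/ℏ = 5.329 on the left and k₂ = √(2m(E − U₀))/ℏ = 1.342 on the right.
Continuity of ψ and ψ′ at the step yields the reflection amplitude r = (k₁ − k₂)/(k₁ + k₂) = 0.5978; thus R = |r|² = 0.3573, T = 0.6427.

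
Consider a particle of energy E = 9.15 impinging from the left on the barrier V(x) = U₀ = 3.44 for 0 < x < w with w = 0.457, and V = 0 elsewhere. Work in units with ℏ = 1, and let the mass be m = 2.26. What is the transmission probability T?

Above the barrier the interior wavenumber is k₂ = √(2m(E − U₀))/ℏ = 5.080, giving phase k₂w = 2.322.
Matching at both interfaces gives T⁻¹ = 1 + U₀² sin²(k₂w) / [4E(E − U₀)] = 1.030, hence T = 0.971.

T = 0.971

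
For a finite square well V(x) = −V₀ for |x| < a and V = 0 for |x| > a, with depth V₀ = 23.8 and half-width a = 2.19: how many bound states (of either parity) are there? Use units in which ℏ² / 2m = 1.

N = 7

Define the well-strength parameter z₀ = (a/ℏ)√(2mV₀) = 2.19 × √(2·0.5·23.8) = 10.68.
The even/odd transcendental equations gain one root per π/2 in z₀, giving N = 1 + ⌊2z₀/π⌋ = 1 + ⌊6.802⌋ = 7.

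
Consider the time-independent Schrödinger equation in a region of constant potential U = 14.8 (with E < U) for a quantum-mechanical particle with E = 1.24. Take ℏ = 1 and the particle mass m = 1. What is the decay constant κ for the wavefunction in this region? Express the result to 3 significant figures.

Since E < U the TISE in this region is ψ'' = κ²ψ with κ = √(2m(U − E))/ℏ.
κ = √(2 × 1 × 13.56) = 5.208.

κ = 5.21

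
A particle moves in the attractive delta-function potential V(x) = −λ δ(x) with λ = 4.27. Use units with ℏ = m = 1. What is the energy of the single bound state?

E = -9.12

For x ≠ 0 the bound state is ψ ∝ e^{−κ|x|}; integrating the TISE across the delta gives the cusp condition 2κ = 2mλ/ℏ², so κ = 4.270.
Then E = −ℏ²κ²/(2m) = −mλ²/(2ℏ²) = -9.116.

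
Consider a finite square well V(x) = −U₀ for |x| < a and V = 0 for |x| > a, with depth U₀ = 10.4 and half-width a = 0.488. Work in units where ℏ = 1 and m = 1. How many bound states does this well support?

Define the well-strength parameter z₀ = (a/ℏ)√(2mU₀) = 0.488 × √(2·1·10.4) = 2.226.
The even/odd transcendental equations gain one root per π/2 in z₀, giving N = 1 + ⌊2z₀/π⌋ = 1 + ⌊1.417⌋ = 2.

N = 2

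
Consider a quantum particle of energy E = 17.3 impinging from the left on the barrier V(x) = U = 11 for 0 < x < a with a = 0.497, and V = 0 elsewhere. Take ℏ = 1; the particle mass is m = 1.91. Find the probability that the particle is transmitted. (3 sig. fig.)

E > U: inside the barrier k₂ = √(2m(E − U))/ℏ = 4.906, k₂a = 2.438.
Matching at both interfaces gives T⁻¹ = 1 + U² sin²(k₂a) / [4E(E − U)] = 1.116, hence T = 0.896.

T = 0.896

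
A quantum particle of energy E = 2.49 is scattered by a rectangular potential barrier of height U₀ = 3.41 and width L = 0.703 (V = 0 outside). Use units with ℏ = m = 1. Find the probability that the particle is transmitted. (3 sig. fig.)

Since E < U₀ the interior solution is evanescent with decay constant κ = √(2m(U₀ − E))/ℏ = 1.356.
κL = 0.9536, sinh(κL) = 1.105.
Matching ψ, ψ′ at both faces gives T = [1 + U₀² sinh²(κL) / (4E(U₀ − E))]⁻¹ = 1/2.549 = 0.392.

T = 0.392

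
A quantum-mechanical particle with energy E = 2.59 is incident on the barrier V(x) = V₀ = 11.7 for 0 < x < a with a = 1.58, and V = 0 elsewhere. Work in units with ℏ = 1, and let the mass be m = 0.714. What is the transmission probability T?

E < V₀: inside the barrier ψ ∝ e^{±κx} with κ = √(2m(V₀ − E))/ℏ = 3.607.
κa = 5.699, sinh(κa) = 149.2.
The exact tunnelling result is T⁻¹ = 1 + V₀² sinh²(κa) / [4E(V₀ − E)] = 32310, so T = 0.0000310.

T = 0.0000310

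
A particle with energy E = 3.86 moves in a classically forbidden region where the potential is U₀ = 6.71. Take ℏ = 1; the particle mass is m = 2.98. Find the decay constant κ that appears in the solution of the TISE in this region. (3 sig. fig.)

κ = 4.12

Since E < U₀ the TISE in this region is ψ'' = κ²ψ with κ = √(2m(U₀ − E))/ℏ.
κ = √(2 × 2.98 × 2.85) = 4.121.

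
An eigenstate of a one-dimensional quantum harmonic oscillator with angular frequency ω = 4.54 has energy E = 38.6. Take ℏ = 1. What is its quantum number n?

n = 8

E_n = ℏω(n + ½) ⇒ n = E/(ℏω) − ½ = 38.6/4.54 − 0.5 = 8.002 → n = 8.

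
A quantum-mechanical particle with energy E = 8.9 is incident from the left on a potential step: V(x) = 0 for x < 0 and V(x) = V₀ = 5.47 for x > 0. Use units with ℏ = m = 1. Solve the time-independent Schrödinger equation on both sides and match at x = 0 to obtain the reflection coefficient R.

R = 0.0547

The wavenumbers are k₁ = √(2mE)/ℏ = 4.219 on the left and k₂ = √(2m(E − V₀))/ℏ = 2.619 on the right.
Matching ψ and ψ′ at x = 0 gives r = (k₁ − k₂)/(k₁ + k₂), so R = r² = 0.05474 and T = 1 − R = 0.9453.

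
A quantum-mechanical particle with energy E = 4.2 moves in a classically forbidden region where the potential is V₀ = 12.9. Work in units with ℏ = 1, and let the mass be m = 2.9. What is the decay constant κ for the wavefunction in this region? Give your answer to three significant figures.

κ = 7.10

Since E < V₀ the TISE in this region is ψ'' = κ²ψ with κ = √(2m(V₀ − E))/ℏ.
κ = √(2 × 2.9 × 8.7) = 7.104.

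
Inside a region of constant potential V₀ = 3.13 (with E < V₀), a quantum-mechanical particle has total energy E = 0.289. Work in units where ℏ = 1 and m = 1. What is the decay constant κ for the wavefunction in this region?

κ = 2.38

Since E < V₀ the TISE in this region is ψ'' = κ²ψ with κ = √(2m(V₀ − E))/ℏ.
κ = √(2 × 1 × 2.841) = 2.384.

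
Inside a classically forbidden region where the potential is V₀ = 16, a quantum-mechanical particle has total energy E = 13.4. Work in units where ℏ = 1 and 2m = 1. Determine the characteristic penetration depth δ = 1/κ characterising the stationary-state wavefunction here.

Since E < V₀ the TISE in this region is ψ'' = κ²ψ with κ = √(2m(V₀ − E))/ℏ.
κ = √(2 × 0.5 × 2.6) = 1.612. The penetration depth is δ = 1/κ = 0.620.

δ = 0.620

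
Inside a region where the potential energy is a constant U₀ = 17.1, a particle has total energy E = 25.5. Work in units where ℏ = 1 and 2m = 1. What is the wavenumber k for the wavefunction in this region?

With E > U₀ the solution is oscillatory, ψ ∝ e^{±ikx} with k = √(2m(E − U₀))/ℏ.
k = √(2 × 0.5 × 8.4) = 2.898.

k = 2.90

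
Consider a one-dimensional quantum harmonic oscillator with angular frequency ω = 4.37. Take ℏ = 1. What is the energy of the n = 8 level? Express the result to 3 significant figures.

The oscillator eigenvalues are E_n = ℏω(n + ½), so E_8 = 4.37 × 8.5 = 37.15.

E = 37.1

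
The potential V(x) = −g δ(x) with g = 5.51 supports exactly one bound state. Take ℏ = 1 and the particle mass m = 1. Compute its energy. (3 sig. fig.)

E = -15.2

For x ≠ 0 the bound state is ψ ∝ e^{−κ|x|}; integrating the TISE across the delta gives the cusp condition 2κ = 2mg/ℏ², so κ = 5.510.
Then E = −ℏ²κ²/(2m) = −mg²/(2ℏ²) = -15.18.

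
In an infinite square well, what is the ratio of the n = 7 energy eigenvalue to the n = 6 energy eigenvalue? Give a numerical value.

1.36111

E_n = n²π²ℏ²/(2mL²) so the ratio is n₂²/n₁² = 49/36 = 1.36111.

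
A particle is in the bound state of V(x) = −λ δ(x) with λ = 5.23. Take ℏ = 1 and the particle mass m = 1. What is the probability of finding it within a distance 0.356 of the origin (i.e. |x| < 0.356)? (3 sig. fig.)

The normalised bound state is ψ = √κ e^{−κ|x|} with κ = mλ/ℏ² = 5.230.
P(|x| < d) = ∫_{−d}^{d} κ e^{−2κ|x|} dx = 1 − e^{−2κd} = 1 − e^{−3.724} = 0.9759.

P = 0.976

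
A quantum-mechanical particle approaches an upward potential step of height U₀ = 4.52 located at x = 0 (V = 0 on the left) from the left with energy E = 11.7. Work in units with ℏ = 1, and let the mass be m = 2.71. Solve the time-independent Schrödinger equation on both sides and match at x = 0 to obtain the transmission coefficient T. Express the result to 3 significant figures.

The wavenumbers are k₁ = √(2mE)/ℏ = 7.963 on the left and k₂ = √(2m(E − U₀))/ℏ = 6.238 on the right.
Matching ψ and ψ′ at x = 0 gives r = (k₁ − k₂)/(k₁ + k₂), so R = r² = 0.01475 and T = 1 − R = 0.9852.

T = 0.985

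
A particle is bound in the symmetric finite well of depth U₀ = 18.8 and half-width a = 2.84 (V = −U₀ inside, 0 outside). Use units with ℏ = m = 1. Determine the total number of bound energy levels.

N = 12

The dimensionless depth is z₀ = a√(2mU₀)/ℏ = 2.84 × √(37.60) = 17.41.
The even/odd transcendental equations gain one root per π/2 in z₀, giving N = 1 + ⌊2z₀/π⌋ = 1 + ⌊11.09⌋ = 12.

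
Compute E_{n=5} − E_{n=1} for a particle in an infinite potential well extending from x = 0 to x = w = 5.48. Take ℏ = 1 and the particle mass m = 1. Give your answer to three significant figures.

E_n = n²π²ℏ²/(2mw²), so ΔE = (5² − 1²) π²ℏ²/(2mw²).
ΔE = 24 × π² / (2 × 1 × 5.48²) = 3.944.

ΔE = 3.94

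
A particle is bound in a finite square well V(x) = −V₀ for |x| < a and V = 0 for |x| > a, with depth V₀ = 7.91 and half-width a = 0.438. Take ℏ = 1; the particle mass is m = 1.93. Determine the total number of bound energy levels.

N = 2

Define the well-strength parameter z₀ = (a/ℏ)√(2mV₀) = 0.438 × √(2·1.93·7.91) = 2.420.
The even/odd transcendental equations gain one root per π/2 in z₀, giving N = 1 + ⌊2z₀/π⌋ = 1 + ⌊1.541⌋ = 2.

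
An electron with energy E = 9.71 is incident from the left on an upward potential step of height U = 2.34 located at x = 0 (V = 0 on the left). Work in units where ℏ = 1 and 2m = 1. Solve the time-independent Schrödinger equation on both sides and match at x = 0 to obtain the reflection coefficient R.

The wavenumbers are k₁ = √(2mE)/ℏ = 3.116 on the left and k₂ = √(2m(E − U))/ℏ = 2.715 on the right.
Matching ψ and ψ′ at x = 0 gives r = (k₁ − k₂)/(k₁ + k₂), so R = r² = 0.004737 and T = 1 − R = 0.9953.

R = 0.00474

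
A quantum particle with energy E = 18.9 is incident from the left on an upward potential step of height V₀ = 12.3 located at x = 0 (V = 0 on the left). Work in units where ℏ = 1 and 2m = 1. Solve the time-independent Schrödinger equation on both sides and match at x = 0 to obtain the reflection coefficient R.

R = 0.0661

The wavenumbers are k₁ = √(2mE)/ℏ = 4.347 on the left and k₂ = √(2m(E − V₀))/ℏ = 2.569 on the right.
Matching ψ and ψ′ at x = 0 gives r = (k₁ − k₂)/(k₁ + k₂), so R = r² = 0.06611 and T = 1 − R = 0.9339.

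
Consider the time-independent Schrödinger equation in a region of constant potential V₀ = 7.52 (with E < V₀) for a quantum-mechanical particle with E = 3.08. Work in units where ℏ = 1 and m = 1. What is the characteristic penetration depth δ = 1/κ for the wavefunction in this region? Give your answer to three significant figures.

δ = 0.336

Since E < V₀ the TISE in this region is ψ'' = κ²ψ with κ = √(2m(V₀ − E))/ℏ.
κ = √(2 × 1 × 4.44) = 2.980. The penetration depth is δ = 1/κ = 0.336.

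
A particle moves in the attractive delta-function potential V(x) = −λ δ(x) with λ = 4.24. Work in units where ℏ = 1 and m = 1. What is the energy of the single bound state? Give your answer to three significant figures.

E = -8.99

The bound state is ψ(x) = √κ e^{−κ|x|}. The derivative jump ψ'(0⁺) − ψ'(0⁻) = −(2mλ/ℏ²)ψ(0) fixes κ = mλ/ℏ² = 4.240.
Then E = −ℏ²κ²/(2m) = −mλ²/(2ℏ²) = -8.989.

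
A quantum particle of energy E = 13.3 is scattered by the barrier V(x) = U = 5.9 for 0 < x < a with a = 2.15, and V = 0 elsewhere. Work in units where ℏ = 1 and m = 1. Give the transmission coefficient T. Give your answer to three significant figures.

Above the barrier the interior wavenumber is k₂ = √(2m(E − U))/ℏ = 3.847, giving phase k₂a = 8.271.
T = [1 + U² sin²(k₂a) / (4E(E − U))]⁻¹ = 1/1.074 = 0.931.

T = 0.931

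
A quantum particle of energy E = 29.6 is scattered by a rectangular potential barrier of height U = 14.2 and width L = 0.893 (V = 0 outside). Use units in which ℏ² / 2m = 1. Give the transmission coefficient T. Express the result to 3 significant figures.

Above the barrier the interior wavenumber is k₂ = √(2m(E − U))/ℏ = 3.924, giving phase k₂L = 3.504.
Matching at both interfaces gives T⁻¹ = 1 + U² sin²(k₂L) / [4E(E − U)] = 1.014, hence T = 0.986.

T = 0.986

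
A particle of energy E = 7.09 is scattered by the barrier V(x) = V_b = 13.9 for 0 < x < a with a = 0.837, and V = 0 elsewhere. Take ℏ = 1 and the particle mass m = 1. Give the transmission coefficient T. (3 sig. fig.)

E < V_b: inside the barrier ψ ∝ e^{±κx} with κ = √(2m(V_b − E))/ℏ = 3.691.
κa = 3.089, sinh(κa) = 10.95.
Matching ψ, ψ′ at both faces gives T = [1 + V_b² sinh²(κa) / (4E(V_b − E))]⁻¹ = 1/121.0 = 0.00826.

T = 0.00826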